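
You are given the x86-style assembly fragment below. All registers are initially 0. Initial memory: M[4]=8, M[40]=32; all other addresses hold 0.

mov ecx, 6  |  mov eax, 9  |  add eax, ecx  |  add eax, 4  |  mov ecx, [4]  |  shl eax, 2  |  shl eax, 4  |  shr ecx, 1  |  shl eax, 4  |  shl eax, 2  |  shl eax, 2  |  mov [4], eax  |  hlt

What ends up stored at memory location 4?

311296

after mov ecx, 6: ecx=6
after mov eax, 9: eax=9
after add eax, ecx: eax=9+6=15
after add eax, 4: eax=15+4=19
after mov ecx, [4]: ecx=M[4]=8
after shl eax, 2: eax=19<<2=76
after shl eax, 4: eax=76<<4=1216
after shr ecx, 1: ecx=8>>1=4
after shl eax, 4: eax=1216<<4=19456
after shl eax, 2: eax=19456<<2=77824
after shl eax, 2: eax=77824<<2=311296
mov [4], eax → M[4]=311296
halt.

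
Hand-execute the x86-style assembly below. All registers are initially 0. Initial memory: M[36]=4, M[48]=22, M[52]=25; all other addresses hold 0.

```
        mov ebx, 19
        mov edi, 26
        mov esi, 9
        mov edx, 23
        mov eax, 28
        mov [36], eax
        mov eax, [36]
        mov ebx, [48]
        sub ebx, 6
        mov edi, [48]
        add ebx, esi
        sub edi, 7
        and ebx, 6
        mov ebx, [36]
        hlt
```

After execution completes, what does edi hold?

15

after mov ebx, 19: ebx=19
after mov edi, 26: edi=26
after mov esi, 9: esi=9
after mov edx, 23: edx=23
after mov eax, 28: eax=28
mov [36], eax → M[36]=28
after mov eax, [36]: eax=M[36]=28
after mov ebx, [48]: ebx=M[48]=22
after sub ebx, 6: ebx=22-6=16
after mov edi, [48]: edi=M[48]=22
after add ebx, esi: ebx=16+9=25
after sub edi, 7: edi=22-7=15
after and ebx, 6: ebx=25&6=0
after mov ebx, [36]: ebx=M[36]=28
halt.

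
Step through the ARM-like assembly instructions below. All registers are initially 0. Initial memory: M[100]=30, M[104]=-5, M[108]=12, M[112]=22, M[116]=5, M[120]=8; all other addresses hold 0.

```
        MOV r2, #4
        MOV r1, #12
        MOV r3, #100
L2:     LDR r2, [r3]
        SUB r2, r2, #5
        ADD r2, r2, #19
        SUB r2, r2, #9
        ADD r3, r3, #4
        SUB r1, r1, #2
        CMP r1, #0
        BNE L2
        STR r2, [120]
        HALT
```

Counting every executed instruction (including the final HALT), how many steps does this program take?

53

after MOV r2, #4: r2=4
after MOV r1, #12: r1=12
after MOV r3, #100: r3=100
after LDR r2, [r3]: r2=M[100]=30
after SUB r2, r2, #5: r2=30-5=25
after ADD r2, r2, #19: r2=25+19=44
after SUB r2, r2, #9: r2=44-9=35
after ADD r3, r3, #4: r3=100+4=104
after SUB r1, r1, #2: r1=12-2=10
CMP r1, #0  (cmp 10,0)
BNE L2: taken
after LDR r2, [r3]: r2=M[104]=-5
after SUB r2, r2, #5: r2=(-5)-5=-10
after ADD r2, r2, #19: r2=(-10)+19=9
after SUB r2, r2, #9: r2=9-9=0
after ADD r3, r3, #4: r3=104+4=108
after SUB r1, r1, #2: r1=10-2=8
CMP r1, #0  (cmp 8,0)
BNE L2: taken
after LDR r2, [r3]: r2=M[108]=12
after SUB r2, r2, #5: r2=12-5=7
after ADD r2, r2, #19: r2=7+19=26
after SUB r2, r2, #9: r2=26-9=17
after ADD r3, r3, #4: r3=108+4=112
after SUB r1, r1, #2: r1=8-2=6
CMP r1, #0  (cmp 6,0)
BNE L2: taken
after LDR r2, [r3]: r2=M[112]=22
after SUB r2, r2, #5: r2=22-5=17
after ADD r2, r2, #19: r2=17+19=36
after SUB r2, r2, #9: r2=36-9=27
after ADD r3, r3, #4: r3=112+4=116
after SUB r1, r1, #2: r1=6-2=4
CMP r1, #0  (cmp 4,0)
BNE L2: taken
after LDR r2, [r3]: r2=M[116]=5
after SUB r2, r2, #5: r2=5-5=0
after ADD r2, r2, #19: r2=0+19=19
after SUB r2, r2, #9: r2=19-9=10
after ADD r3, r3, #4: r3=116+4=120
after SUB r1, r1, #2: r1=4-2=2
CMP r1, #0  (cmp 2,0)
BNE L2: taken
after LDR r2, [r3]: r2=M[120]=8
after SUB r2, r2, #5: r2=8-5=3
after ADD r2, r2, #19: r2=3+19=22
after SUB r2, r2, #9: r2=22-9=13
after ADD r3, r3, #4: r3=120+4=124
after SUB r1, r1, #2: r1=2-2=0
CMP r1, #0  (cmp 0,0)
BNE L2: not taken
STR r2, [120] → M[120]=13
halt.
Total executed instructions: 53.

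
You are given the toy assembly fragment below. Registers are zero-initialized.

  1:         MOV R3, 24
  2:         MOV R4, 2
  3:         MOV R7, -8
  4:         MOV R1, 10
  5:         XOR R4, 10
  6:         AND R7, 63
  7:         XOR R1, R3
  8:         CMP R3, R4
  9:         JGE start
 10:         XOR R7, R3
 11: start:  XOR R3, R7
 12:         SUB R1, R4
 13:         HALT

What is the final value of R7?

56

R3=24
R4=2
R7=-8
R1=10
R4=2^10=8
R7=(-8)&63=56
R1=10^24=18
CMP R3, R4  (cmp 24,8)
JGE start: taken
R3=24^56=32
R1=18-8=10
halt.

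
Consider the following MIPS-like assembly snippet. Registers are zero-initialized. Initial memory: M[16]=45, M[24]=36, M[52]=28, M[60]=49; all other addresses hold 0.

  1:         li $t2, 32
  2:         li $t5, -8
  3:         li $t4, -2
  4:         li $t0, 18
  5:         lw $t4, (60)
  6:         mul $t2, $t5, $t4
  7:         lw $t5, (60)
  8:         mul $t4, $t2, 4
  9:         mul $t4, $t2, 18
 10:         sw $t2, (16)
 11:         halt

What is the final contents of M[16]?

-392

$t2=32
$t5=-8
$t4=-2
$t0=18
$t4=M[60]=49
$t2=(-8)*49=-392
$t5=M[60]=49
$t4=(-392)*4=-1568
$t4=(-392)*18=-7056
sw $t2, (16) → M[16]=-392
halt.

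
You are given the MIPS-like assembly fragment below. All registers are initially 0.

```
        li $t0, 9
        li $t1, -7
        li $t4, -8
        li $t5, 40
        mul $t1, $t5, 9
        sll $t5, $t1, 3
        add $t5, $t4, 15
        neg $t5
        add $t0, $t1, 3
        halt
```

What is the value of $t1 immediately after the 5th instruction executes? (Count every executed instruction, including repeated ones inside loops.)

360

after li $t0, 9: $t0=9
after li $t1, -7: $t1=-7
after li $t4, -8: $t4=-8
after li $t5, 40: $t5=40
after mul $t1, $t5, 9: $t1=40*9=360
After step 5: $t1 = 360.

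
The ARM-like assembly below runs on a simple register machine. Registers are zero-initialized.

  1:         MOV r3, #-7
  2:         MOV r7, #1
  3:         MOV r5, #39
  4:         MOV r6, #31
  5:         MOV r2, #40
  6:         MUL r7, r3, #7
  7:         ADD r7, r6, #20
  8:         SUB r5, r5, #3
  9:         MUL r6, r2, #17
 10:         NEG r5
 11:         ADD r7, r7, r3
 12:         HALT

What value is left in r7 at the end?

44

after MOV r3, #-7: r3=-7
after MOV r7, #1: r7=1
after MOV r5, #39: r5=39
after MOV r6, #31: r6=31
after MOV r2, #40: r2=40
after MUL r7, r3, #7: r7=(-7)*7=-49
after ADD r7, r6, #20: r7=31+20=51
after SUB r5, r5, #3: r5=39-3=36
after MUL r6, r2, #17: r6=40*17=680
after NEG r5: r5=-(36)=-36
after ADD r7, r7, r3: r7=51+(-7)=44
halt.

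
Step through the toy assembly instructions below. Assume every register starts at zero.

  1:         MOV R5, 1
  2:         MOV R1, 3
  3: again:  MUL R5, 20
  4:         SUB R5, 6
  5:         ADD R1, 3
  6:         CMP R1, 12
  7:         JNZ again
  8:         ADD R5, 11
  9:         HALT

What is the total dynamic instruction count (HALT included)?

R5=1
R1=3
R5=1*20=20
R5=20-6=14
R1=3+3=6
CMP R1, 12  (cmp 6,12)
JNZ again: taken
R5=14*20=280
R5=280-6=274
R1=6+3=9
CMP R1, 12  (cmp 9,12)
JNZ again: taken
R5=274*20=5480
R5=5480-6=5474
R1=9+3=12
CMP R1, 12  (cmp 12,12)
JNZ again: not taken
R5=5474+11=5485
halt.
Total executed instructions: 19.

19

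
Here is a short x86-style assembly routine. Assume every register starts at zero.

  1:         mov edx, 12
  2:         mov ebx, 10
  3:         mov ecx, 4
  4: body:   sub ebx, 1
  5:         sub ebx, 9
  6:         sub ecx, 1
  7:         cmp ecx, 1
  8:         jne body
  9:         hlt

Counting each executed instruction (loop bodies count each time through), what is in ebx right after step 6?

edx=12
ebx=10
ecx=4
ebx=10-1=9
ebx=9-9=0
ecx=4-1=3
After step 6: ebx = 0.

0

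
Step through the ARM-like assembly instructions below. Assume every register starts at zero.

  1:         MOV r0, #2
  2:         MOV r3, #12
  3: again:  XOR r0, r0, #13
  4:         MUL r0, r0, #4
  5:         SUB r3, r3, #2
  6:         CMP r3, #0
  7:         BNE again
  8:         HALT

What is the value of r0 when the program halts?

after MOV r0, #2: r0=2
after MOV r3, #12: r3=12
after XOR r0, r0, #13: r0=2^13=15
after MUL r0, r0, #4: r0=15*4=60
after SUB r3, r3, #2: r3=12-2=10
CMP r3, #0  (cmp 10,0)
BNE again: taken
after XOR r0, r0, #13: r0=60^13=49
after MUL r0, r0, #4: r0=49*4=196
after SUB r3, r3, #2: r3=10-2=8
CMP r3, #0  (cmp 8,0)
BNE again: taken
after XOR r0, r0, #13: r0=196^13=201
after MUL r0, r0, #4: r0=201*4=804
after SUB r3, r3, #2: r3=8-2=6
CMP r3, #0  (cmp 6,0)
BNE again: taken
after XOR r0, r0, #13: r0=804^13=809
after MUL r0, r0, #4: r0=809*4=3236
after SUB r3, r3, #2: r3=6-2=4
CMP r3, #0  (cmp 4,0)
BNE again: taken
after XOR r0, r0, #13: r0=3236^13=3241
after MUL r0, r0, #4: r0=3241*4=12964
after SUB r3, r3, #2: r3=4-2=2
CMP r3, #0  (cmp 2,0)
BNE again: taken
after XOR r0, r0, #13: r0=12964^13=12969
after MUL r0, r0, #4: r0=12969*4=51876
after SUB r3, r3, #2: r3=2-2=0
CMP r3, #0  (cmp 0,0)
BNE again: not taken
halt.

51876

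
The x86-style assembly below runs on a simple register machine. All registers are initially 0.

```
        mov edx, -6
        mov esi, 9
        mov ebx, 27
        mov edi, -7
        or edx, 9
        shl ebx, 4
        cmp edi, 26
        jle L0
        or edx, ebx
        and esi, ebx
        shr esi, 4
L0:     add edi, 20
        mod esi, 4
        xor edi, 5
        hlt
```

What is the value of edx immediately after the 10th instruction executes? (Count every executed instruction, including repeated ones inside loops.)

-5

mov edx, -6 → edx=-6
mov esi, 9 → esi=9
mov ebx, 27 → ebx=27
mov edi, -7 → edi=-7
or edx, 9 → edx=(-6)|9=-5
shl ebx, 4 → ebx=27<<4=432
cmp edi, 26  (cmp -7,26)
jle L0: taken
add edi, 20 → edi=(-7)+20=13
mod esi, 4 → esi=9%4=1
After step 10: edx = -5.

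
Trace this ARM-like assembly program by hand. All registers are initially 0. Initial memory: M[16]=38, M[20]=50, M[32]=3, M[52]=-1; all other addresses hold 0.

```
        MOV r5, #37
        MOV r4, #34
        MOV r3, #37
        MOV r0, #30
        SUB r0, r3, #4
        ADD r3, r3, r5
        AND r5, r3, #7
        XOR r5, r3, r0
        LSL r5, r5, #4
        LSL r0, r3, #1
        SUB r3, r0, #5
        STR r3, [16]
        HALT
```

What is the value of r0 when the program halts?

148

r5=37
r4=34
r3=37
r0=30
r0=37-4=33
r3=37+37=74
r5=74&7=2
r5=74^33=107
r5=107<<4=1712
r0=74<<1=148
r3=148-5=143
STR r3, [16] → M[16]=143
halt.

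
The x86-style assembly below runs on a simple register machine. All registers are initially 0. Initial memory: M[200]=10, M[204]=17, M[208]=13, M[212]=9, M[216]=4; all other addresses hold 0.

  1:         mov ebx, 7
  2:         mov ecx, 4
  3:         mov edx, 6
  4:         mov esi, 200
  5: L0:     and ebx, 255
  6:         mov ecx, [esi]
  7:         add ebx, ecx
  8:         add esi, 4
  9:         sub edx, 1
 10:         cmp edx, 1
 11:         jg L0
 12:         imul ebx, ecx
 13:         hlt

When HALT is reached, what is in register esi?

ebx=7
ecx=4
edx=6
esi=200
ebx=7&255=7
ecx=M[200]=10
ebx=7+10=17
esi=200+4=204
edx=6-1=5
cmp edx, 1  (cmp 5,1)
jg L0: taken
ebx=17&255=17
ecx=M[204]=17
ebx=17+17=34
esi=204+4=208
edx=5-1=4
cmp edx, 1  (cmp 4,1)
jg L0: taken
ebx=34&255=34
ecx=M[208]=13
ebx=34+13=47
esi=208+4=212
edx=4-1=3
cmp edx, 1  (cmp 3,1)
jg L0: taken
ebx=47&255=47
ecx=M[212]=9
ebx=47+9=56
esi=212+4=216
edx=3-1=2
cmp edx, 1  (cmp 2,1)
jg L0: taken
ebx=56&255=56
ecx=M[216]=4
ebx=56+4=60
esi=216+4=220
edx=2-1=1
cmp edx, 1  (cmp 1,1)
jg L0: not taken
ebx=60*4=240
halt.

220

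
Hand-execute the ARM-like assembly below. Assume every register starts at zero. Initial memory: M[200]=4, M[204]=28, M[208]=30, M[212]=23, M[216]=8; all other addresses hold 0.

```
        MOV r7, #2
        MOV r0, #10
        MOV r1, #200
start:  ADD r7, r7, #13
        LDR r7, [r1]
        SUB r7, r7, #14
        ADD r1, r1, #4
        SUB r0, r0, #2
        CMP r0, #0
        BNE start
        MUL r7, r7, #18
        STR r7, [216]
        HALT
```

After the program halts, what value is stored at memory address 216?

-108

after MOV r7, #2: r7=2
after MOV r0, #10: r0=10
after MOV r1, #200: r1=200
after ADD r7, r7, #13: r7=2+13=15
after LDR r7, [r1]: r7=M[200]=4
after SUB r7, r7, #14: r7=4-14=-10
after ADD r1, r1, #4: r1=200+4=204
after SUB r0, r0, #2: r0=10-2=8
CMP r0, #0  (cmp 8,0)
BNE start: taken
after ADD r7, r7, #13: r7=(-10)+13=3
after LDR r7, [r1]: r7=M[204]=28
after SUB r7, r7, #14: r7=28-14=14
after ADD r1, r1, #4: r1=204+4=208
after SUB r0, r0, #2: r0=8-2=6
CMP r0, #0  (cmp 6,0)
BNE start: taken
after ADD r7, r7, #13: r7=14+13=27
after LDR r7, [r1]: r7=M[208]=30
after SUB r7, r7, #14: r7=30-14=16
after ADD r1, r1, #4: r1=208+4=212
after SUB r0, r0, #2: r0=6-2=4
CMP r0, #0  (cmp 4,0)
BNE start: taken
after ADD r7, r7, #13: r7=16+13=29
after LDR r7, [r1]: r7=M[212]=23
after SUB r7, r7, #14: r7=23-14=9
after ADD r1, r1, #4: r1=212+4=216
after SUB r0, r0, #2: r0=4-2=2
CMP r0, #0  (cmp 2,0)
BNE start: taken
after ADD r7, r7, #13: r7=9+13=22
after LDR r7, [r1]: r7=M[216]=8
after SUB r7, r7, #14: r7=8-14=-6
after ADD r1, r1, #4: r1=216+4=220
after SUB r0, r0, #2: r0=2-2=0
CMP r0, #0  (cmp 0,0)
BNE start: not taken
after MUL r7, r7, #18: r7=(-6)*18=-108
STR r7, [216] → M[216]=-108
halt.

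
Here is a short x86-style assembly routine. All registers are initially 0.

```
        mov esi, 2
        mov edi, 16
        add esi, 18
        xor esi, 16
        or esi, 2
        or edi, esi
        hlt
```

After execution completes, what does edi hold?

22

esi=2
edi=16
esi=2+18=20
esi=20^16=4
esi=4|2=6
edi=16|6=22
halt.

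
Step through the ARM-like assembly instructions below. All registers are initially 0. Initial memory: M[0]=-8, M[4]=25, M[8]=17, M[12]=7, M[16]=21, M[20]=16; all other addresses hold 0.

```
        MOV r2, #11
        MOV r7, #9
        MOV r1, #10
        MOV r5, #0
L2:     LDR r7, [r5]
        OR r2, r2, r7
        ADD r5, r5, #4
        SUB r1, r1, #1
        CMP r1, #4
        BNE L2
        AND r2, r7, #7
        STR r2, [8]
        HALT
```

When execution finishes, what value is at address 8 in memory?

after MOV r2, #11: r2=11
after MOV r7, #9: r7=9
after MOV r1, #10: r1=10
after MOV r5, #0: r5=0
after LDR r7, [r5]: r7=M[0]=-8
after OR r2, r2, r7: r2=11|(-8)=-5
after ADD r5, r5, #4: r5=0+4=4
after SUB r1, r1, #1: r1=10-1=9
CMP r1, #4  (cmp 9,4)
BNE L2: taken
after LDR r7, [r5]: r7=M[4]=25
after OR r2, r2, r7: r2=(-5)|25=-5
after ADD r5, r5, #4: r5=4+4=8
after SUB r1, r1, #1: r1=9-1=8
CMP r1, #4  (cmp 8,4)
BNE L2: taken
after LDR r7, [r5]: r7=M[8]=17
after OR r2, r2, r7: r2=(-5)|17=-5
after ADD r5, r5, #4: r5=8+4=12
after SUB r1, r1, #1: r1=8-1=7
CMP r1, #4  (cmp 7,4)
BNE L2: taken
after LDR r7, [r5]: r7=M[12]=7
after OR r2, r2, r7: r2=(-5)|7=-1
after ADD r5, r5, #4: r5=12+4=16
after SUB r1, r1, #1: r1=7-1=6
CMP r1, #4  (cmp 6,4)
BNE L2: taken
after LDR r7, [r5]: r7=M[16]=21
after OR r2, r2, r7: r2=(-1)|21=-1
after ADD r5, r5, #4: r5=16+4=20
after SUB r1, r1, #1: r1=6-1=5
CMP r1, #4  (cmp 5,4)
BNE L2: taken
after LDR r7, [r5]: r7=M[20]=16
after OR r2, r2, r7: r2=(-1)|16=-1
after ADD r5, r5, #4: r5=20+4=24
after SUB r1, r1, #1: r1=5-1=4
CMP r1, #4  (cmp 4,4)
BNE L2: not taken
after AND r2, r7, #7: r2=16&7=0
STR r2, [8] → M[8]=0
halt.

0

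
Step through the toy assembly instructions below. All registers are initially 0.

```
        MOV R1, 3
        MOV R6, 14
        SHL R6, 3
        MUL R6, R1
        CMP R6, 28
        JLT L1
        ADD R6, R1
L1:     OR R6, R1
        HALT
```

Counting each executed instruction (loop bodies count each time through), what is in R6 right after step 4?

R1=3
R6=14
R6=14<<3=112
R6=112*3=336
After step 4: R6 = 336.

336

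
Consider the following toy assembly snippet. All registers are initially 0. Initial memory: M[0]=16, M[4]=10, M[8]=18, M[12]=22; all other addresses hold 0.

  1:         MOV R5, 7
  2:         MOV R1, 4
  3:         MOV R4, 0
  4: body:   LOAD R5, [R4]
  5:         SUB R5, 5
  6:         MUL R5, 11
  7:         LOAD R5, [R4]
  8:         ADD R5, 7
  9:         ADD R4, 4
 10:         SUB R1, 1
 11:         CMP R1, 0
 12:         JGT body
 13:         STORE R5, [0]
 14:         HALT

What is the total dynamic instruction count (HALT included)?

R5=7
R1=4
R4=0
R5=M[0]=16
R5=16-5=11
R5=11*11=121
R5=M[0]=16
R5=16+7=23
R4=0+4=4
R1=4-1=3
CMP R1, 0  (cmp 3,0)
JGT body: taken
R5=M[4]=10
R5=10-5=5
R5=5*11=55
R5=M[4]=10
R5=10+7=17
R4=4+4=8
R1=3-1=2
CMP R1, 0  (cmp 2,0)
JGT body: taken
R5=M[8]=18
R5=18-5=13
R5=13*11=143
R5=M[8]=18
R5=18+7=25
R4=8+4=12
R1=2-1=1
CMP R1, 0  (cmp 1,0)
JGT body: taken
R5=M[12]=22
R5=22-5=17
R5=17*11=187
R5=M[12]=22
R5=22+7=29
R4=12+4=16
R1=1-1=0
CMP R1, 0  (cmp 0,0)
JGT body: not taken
STORE R5, [0] → M[0]=29
halt.
Total executed instructions: 41.

41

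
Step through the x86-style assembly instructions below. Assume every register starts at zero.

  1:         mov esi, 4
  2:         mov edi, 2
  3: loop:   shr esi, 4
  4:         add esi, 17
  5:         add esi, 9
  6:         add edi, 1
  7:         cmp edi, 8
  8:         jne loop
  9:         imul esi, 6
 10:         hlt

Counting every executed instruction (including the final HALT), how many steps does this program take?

after mov esi, 4: esi=4
after mov edi, 2: edi=2
after shr esi, 4: esi=4>>4=0
after add esi, 17: esi=0+17=17
after add esi, 9: esi=17+9=26
after add edi, 1: edi=2+1=3
cmp edi, 8  (cmp 3,8)
jne loop: taken
after shr esi, 4: esi=26>>4=1
after add esi, 17: esi=1+17=18
after add esi, 9: esi=18+9=27
after add edi, 1: edi=3+1=4
cmp edi, 8  (cmp 4,8)
jne loop: taken
after shr esi, 4: esi=27>>4=1
after add esi, 17: esi=1+17=18
after add esi, 9: esi=18+9=27
after add edi, 1: edi=4+1=5
cmp edi, 8  (cmp 5,8)
jne loop: taken
after shr esi, 4: esi=27>>4=1
after add esi, 17: esi=1+17=18
after add esi, 9: esi=18+9=27
after add edi, 1: edi=5+1=6
cmp edi, 8  (cmp 6,8)
jne loop: taken
after shr esi, 4: esi=27>>4=1
after add esi, 17: esi=1+17=18
after add esi, 9: esi=18+9=27
after add edi, 1: edi=6+1=7
cmp edi, 8  (cmp 7,8)
jne loop: taken
after shr esi, 4: esi=27>>4=1
after add esi, 17: esi=1+17=18
after add esi, 9: esi=18+9=27
after add edi, 1: edi=7+1=8
cmp edi, 8  (cmp 8,8)
jne loop: not taken
after imul esi, 6: esi=27*6=162
halt.
Total executed instructions: 40.

40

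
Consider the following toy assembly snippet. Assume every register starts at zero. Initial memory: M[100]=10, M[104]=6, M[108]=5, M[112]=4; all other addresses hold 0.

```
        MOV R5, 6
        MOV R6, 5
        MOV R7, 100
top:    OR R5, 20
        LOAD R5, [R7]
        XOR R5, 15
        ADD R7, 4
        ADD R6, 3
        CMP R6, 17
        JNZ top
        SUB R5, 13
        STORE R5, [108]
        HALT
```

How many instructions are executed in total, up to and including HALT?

R5=6
R6=5
R7=100
R5=6|20=22
R5=M[100]=10
R5=10^15=5
R7=100+4=104
R6=5+3=8
CMP R6, 17  (cmp 8,17)
JNZ top: taken
R5=5|20=21
R5=M[104]=6
R5=6^15=9
R7=104+4=108
R6=8+3=11
CMP R6, 17  (cmp 11,17)
JNZ top: taken
R5=9|20=29
R5=M[108]=5
R5=5^15=10
R7=108+4=112
R6=11+3=14
CMP R6, 17  (cmp 14,17)
JNZ top: taken
R5=10|20=30
R5=M[112]=4
R5=4^15=11
R7=112+4=116
R6=14+3=17
CMP R6, 17  (cmp 17,17)
JNZ top: not taken
R5=11-13=-2
STORE R5, [108] → M[108]=-2
halt.
Total executed instructions: 34.

34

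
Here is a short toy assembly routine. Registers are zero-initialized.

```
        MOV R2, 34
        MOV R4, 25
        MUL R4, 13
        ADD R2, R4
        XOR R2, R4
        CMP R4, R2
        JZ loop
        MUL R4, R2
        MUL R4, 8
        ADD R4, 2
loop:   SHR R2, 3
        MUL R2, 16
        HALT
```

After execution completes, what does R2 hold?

64

after MOV R2, 34: R2=34
after MOV R4, 25: R4=25
after MUL R4, 13: R4=25*13=325
after ADD R2, R4: R2=34+325=359
after XOR R2, R4: R2=359^325=34
CMP R4, R2  (cmp 325,34)
JZ loop: not taken
after MUL R4, R2: R4=325*34=11050
after MUL R4, 8: R4=11050*8=88400
after ADD R4, 2: R4=88400+2=88402
after SHR R2, 3: R2=34>>3=4
after MUL R2, 16: R2=4*16=64
halt.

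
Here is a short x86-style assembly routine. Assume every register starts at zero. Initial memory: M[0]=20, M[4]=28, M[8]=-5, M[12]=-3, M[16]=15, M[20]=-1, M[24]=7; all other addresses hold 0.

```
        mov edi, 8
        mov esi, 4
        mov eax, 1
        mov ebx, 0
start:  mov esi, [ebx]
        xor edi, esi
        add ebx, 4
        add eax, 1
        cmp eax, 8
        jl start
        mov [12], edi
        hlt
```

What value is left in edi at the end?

after mov edi, 8: edi=8
after mov esi, 4: esi=4
after mov eax, 1: eax=1
after mov ebx, 0: ebx=0
after mov esi, [ebx]: esi=M[0]=20
after xor edi, esi: edi=8^20=28
after add ebx, 4: ebx=0+4=4
after add eax, 1: eax=1+1=2
cmp eax, 8  (cmp 2,8)
jl start: taken
after mov esi, [ebx]: esi=M[4]=28
after xor edi, esi: edi=28^28=0
after add ebx, 4: ebx=4+4=8
after add eax, 1: eax=2+1=3
cmp eax, 8  (cmp 3,8)
jl start: taken
after mov esi, [ebx]: esi=M[8]=-5
after xor edi, esi: edi=0^(-5)=-5
after add ebx, 4: ebx=8+4=12
after add eax, 1: eax=3+1=4
cmp eax, 8  (cmp 4,8)
jl start: taken
after mov esi, [ebx]: esi=M[12]=-3
after xor edi, esi: edi=(-5)^(-3)=6
after add ebx, 4: ebx=12+4=16
after add eax, 1: eax=4+1=5
cmp eax, 8  (cmp 5,8)
jl start: taken
after mov esi, [ebx]: esi=M[16]=15
after xor edi, esi: edi=6^15=9
after add ebx, 4: ebx=16+4=20
after add eax, 1: eax=5+1=6
cmp eax, 8  (cmp 6,8)
jl start: taken
after mov esi, [ebx]: esi=M[20]=-1
after xor edi, esi: edi=9^(-1)=-10
after add ebx, 4: ebx=20+4=24
after add eax, 1: eax=6+1=7
cmp eax, 8  (cmp 7,8)
jl start: taken
after mov esi, [ebx]: esi=M[24]=7
after xor edi, esi: edi=(-10)^7=-15
after add ebx, 4: ebx=24+4=28
after add eax, 1: eax=7+1=8
cmp eax, 8  (cmp 8,8)
jl start: not taken
mov [12], edi → M[12]=-15
halt.

-15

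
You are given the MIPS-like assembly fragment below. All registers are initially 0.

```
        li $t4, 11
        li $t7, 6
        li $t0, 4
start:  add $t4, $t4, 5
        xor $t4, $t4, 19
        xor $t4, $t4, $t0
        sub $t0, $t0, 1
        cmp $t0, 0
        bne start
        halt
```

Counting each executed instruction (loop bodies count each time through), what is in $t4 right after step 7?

after li $t4, 11: $t4=11
after li $t7, 6: $t7=6
after li $t0, 4: $t0=4
after add $t4, $t4, 5: $t4=11+5=16
after xor $t4, $t4, 19: $t4=16^19=3
after xor $t4, $t4, $t0: $t4=3^4=7
after sub $t0, $t0, 1: $t0=4-1=3
After step 7: $t4 = 7.

7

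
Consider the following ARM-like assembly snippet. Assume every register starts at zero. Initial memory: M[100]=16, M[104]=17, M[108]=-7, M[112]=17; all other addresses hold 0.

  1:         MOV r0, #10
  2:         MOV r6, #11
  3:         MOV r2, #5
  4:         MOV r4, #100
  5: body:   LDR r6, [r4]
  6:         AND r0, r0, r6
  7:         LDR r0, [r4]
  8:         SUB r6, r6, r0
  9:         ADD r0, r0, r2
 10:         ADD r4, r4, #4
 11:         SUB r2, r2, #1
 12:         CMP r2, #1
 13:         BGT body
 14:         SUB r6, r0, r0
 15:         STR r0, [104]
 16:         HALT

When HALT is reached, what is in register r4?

116

after MOV r0, #10: r0=10
after MOV r6, #11: r6=11
after MOV r2, #5: r2=5
after MOV r4, #100: r4=100
after LDR r6, [r4]: r6=M[100]=16
after AND r0, r0, r6: r0=10&16=0
after LDR r0, [r4]: r0=M[100]=16
after SUB r6, r6, r0: r6=16-16=0
after ADD r0, r0, r2: r0=16+5=21
after ADD r4, r4, #4: r4=100+4=104
after SUB r2, r2, #1: r2=5-1=4
CMP r2, #1  (cmp 4,1)
BGT body: taken
after LDR r6, [r4]: r6=M[104]=17
after AND r0, r0, r6: r0=21&17=17
after LDR r0, [r4]: r0=M[104]=17
after SUB r6, r6, r0: r6=17-17=0
after ADD r0, r0, r2: r0=17+4=21
after ADD r4, r4, #4: r4=104+4=108
after SUB r2, r2, #1: r2=4-1=3
CMP r2, #1  (cmp 3,1)
BGT body: taken
after LDR r6, [r4]: r6=M[108]=-7
after AND r0, r0, r6: r0=21&(-7)=17
after LDR r0, [r4]: r0=M[108]=-7
after SUB r6, r6, r0: r6=(-7)-(-7)=0
after ADD r0, r0, r2: r0=(-7)+3=-4
after ADD r4, r4, #4: r4=108+4=112
after SUB r2, r2, #1: r2=3-1=2
CMP r2, #1  (cmp 2,1)
BGT body: taken
after LDR r6, [r4]: r6=M[112]=17
after AND r0, r0, r6: r0=(-4)&17=16
after LDR r0, [r4]: r0=M[112]=17
after SUB r6, r6, r0: r6=17-17=0
after ADD r0, r0, r2: r0=17+2=19
after ADD r4, r4, #4: r4=112+4=116
after SUB r2, r2, #1: r2=2-1=1
CMP r2, #1  (cmp 1,1)
BGT body: not taken
after SUB r6, r0, r0: r6=19-19=0
STR r0, [104] → M[104]=19
halt.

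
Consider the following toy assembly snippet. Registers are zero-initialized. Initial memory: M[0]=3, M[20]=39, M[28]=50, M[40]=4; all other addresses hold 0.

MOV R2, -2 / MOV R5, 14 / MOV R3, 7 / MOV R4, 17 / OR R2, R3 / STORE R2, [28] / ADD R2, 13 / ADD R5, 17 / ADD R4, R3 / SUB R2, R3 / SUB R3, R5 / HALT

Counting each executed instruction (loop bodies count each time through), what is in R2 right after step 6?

after MOV R2, -2: R2=-2
after MOV R5, 14: R5=14
after MOV R3, 7: R3=7
after MOV R4, 17: R4=17
after OR R2, R3: R2=(-2)|7=-1
STORE R2, [28] → M[28]=-1
After step 6: R2 = -1.

-1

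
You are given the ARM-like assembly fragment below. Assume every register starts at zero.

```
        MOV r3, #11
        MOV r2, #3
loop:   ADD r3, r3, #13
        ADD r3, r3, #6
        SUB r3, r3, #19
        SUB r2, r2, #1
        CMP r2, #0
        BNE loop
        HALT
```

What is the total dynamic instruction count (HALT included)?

21

MOV r3, #11 → r3=11
MOV r2, #3 → r2=3
ADD r3, r3, #13 → r3=11+13=24
ADD r3, r3, #6 → r3=24+6=30
SUB r3, r3, #19 → r3=30-19=11
SUB r2, r2, #1 → r2=3-1=2
CMP r2, #0  (cmp 2,0)
BNE loop: taken
ADD r3, r3, #13 → r3=11+13=24
ADD r3, r3, #6 → r3=24+6=30
SUB r3, r3, #19 → r3=30-19=11
SUB r2, r2, #1 → r2=2-1=1
CMP r2, #0  (cmp 1,0)
BNE loop: taken
ADD r3, r3, #13 → r3=11+13=24
ADD r3, r3, #6 → r3=24+6=30
SUB r3, r3, #19 → r3=30-19=11
SUB r2, r2, #1 → r2=1-1=0
CMP r2, #0  (cmp 0,0)
BNE loop: not taken
halt.
Total executed instructions: 21.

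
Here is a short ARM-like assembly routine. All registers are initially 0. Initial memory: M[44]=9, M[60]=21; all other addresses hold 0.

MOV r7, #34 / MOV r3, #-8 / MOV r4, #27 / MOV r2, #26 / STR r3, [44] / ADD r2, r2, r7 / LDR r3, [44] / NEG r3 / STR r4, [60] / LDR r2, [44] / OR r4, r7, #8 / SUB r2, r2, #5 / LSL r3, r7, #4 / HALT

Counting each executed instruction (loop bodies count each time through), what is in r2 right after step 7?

60

after MOV r7, #34: r7=34
after MOV r3, #-8: r3=-8
after MOV r4, #27: r4=27
after MOV r2, #26: r2=26
STR r3, [44] → M[44]=-8
after ADD r2, r2, r7: r2=26+34=60
after LDR r3, [44]: r3=M[44]=-8
After step 7: r2 = 60.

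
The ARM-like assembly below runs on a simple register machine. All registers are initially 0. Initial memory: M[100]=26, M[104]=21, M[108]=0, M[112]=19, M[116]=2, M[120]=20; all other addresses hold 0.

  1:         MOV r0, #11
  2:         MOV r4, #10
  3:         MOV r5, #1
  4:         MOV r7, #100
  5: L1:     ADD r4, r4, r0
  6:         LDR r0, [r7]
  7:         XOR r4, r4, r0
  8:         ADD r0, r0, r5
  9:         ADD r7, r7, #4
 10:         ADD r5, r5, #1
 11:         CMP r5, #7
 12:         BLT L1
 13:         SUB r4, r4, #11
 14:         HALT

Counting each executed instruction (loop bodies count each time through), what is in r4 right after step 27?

MOV r0, #11 → r0=11
MOV r4, #10 → r4=10
MOV r5, #1 → r5=1
MOV r7, #100 → r7=100
ADD r4, r4, r0 → r4=10+11=21
LDR r0, [r7] → r0=M[100]=26
XOR r4, r4, r0 → r4=21^26=15
ADD r0, r0, r5 → r0=26+1=27
ADD r7, r7, #4 → r7=100+4=104
ADD r5, r5, #1 → r5=1+1=2
CMP r5, #7  (cmp 2,7)
BLT L1: taken
ADD r4, r4, r0 → r4=15+27=42
LDR r0, [r7] → r0=M[104]=21
XOR r4, r4, r0 → r4=42^21=63
ADD r0, r0, r5 → r0=21+2=23
ADD r7, r7, #4 → r7=104+4=108
ADD r5, r5, #1 → r5=2+1=3
CMP r5, #7  (cmp 3,7)
BLT L1: taken
ADD r4, r4, r0 → r4=63+23=86
LDR r0, [r7] → r0=M[108]=0
XOR r4, r4, r0 → r4=86^0=86
ADD r0, r0, r5 → r0=0+3=3
ADD r7, r7, #4 → r7=108+4=112
ADD r5, r5, #1 → r5=3+1=4
CMP r5, #7  (cmp 4,7)
After step 27: r4 = 86.

86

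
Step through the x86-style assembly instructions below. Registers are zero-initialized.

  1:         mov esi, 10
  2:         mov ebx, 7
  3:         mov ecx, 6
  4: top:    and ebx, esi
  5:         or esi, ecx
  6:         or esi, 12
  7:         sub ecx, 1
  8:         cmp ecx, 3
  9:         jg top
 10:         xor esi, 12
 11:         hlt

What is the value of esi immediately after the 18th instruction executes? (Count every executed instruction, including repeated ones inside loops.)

15

mov esi, 10 → esi=10
mov ebx, 7 → ebx=7
mov ecx, 6 → ecx=6
and ebx, esi → ebx=7&10=2
or esi, ecx → esi=10|6=14
or esi, 12 → esi=14|12=14
sub ecx, 1 → ecx=6-1=5
cmp ecx, 3  (cmp 5,3)
jg top: taken
and ebx, esi → ebx=2&14=2
or esi, ecx → esi=14|5=15
or esi, 12 → esi=15|12=15
sub ecx, 1 → ecx=5-1=4
cmp ecx, 3  (cmp 4,3)
jg top: taken
and ebx, esi → ebx=2&15=2
or esi, ecx → esi=15|4=15
or esi, 12 → esi=15|12=15
After step 18: esi = 15.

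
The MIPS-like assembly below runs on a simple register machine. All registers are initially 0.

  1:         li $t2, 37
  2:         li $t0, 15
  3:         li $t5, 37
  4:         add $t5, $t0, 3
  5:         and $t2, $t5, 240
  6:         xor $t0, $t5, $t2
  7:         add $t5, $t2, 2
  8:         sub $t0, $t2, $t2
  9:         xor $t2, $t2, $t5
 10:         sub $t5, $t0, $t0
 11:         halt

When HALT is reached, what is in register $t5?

0

after li $t2, 37: $t2=37
after li $t0, 15: $t0=15
after li $t5, 37: $t5=37
after add $t5, $t0, 3: $t5=15+3=18
after and $t2, $t5, 240: $t2=18&240=16
after xor $t0, $t5, $t2: $t0=18^16=2
after add $t5, $t2, 2: $t5=16+2=18
after sub $t0, $t2, $t2: $t0=16-16=0
after xor $t2, $t2, $t5: $t2=16^18=2
after sub $t5, $t0, $t0: $t5=0-0=0
halt.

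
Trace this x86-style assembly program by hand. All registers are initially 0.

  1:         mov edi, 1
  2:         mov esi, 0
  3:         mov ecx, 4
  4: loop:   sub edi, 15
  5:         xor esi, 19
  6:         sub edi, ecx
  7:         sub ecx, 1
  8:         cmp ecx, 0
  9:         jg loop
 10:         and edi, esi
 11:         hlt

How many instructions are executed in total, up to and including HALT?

29

mov edi, 1 → edi=1
mov esi, 0 → esi=0
mov ecx, 4 → ecx=4
sub edi, 15 → edi=1-15=-14
xor esi, 19 → esi=0^19=19
sub edi, ecx → edi=(-14)-4=-18
sub ecx, 1 → ecx=4-1=3
cmp ecx, 0  (cmp 3,0)
jg loop: taken
sub edi, 15 → edi=(-18)-15=-33
xor esi, 19 → esi=19^19=0
sub edi, ecx → edi=(-33)-3=-36
sub ecx, 1 → ecx=3-1=2
cmp ecx, 0  (cmp 2,0)
jg loop: taken
sub edi, 15 → edi=(-36)-15=-51
xor esi, 19 → esi=0^19=19
sub edi, ecx → edi=(-51)-2=-53
sub ecx, 1 → ecx=2-1=1
cmp ecx, 0  (cmp 1,0)
jg loop: taken
sub edi, 15 → edi=(-53)-15=-68
xor esi, 19 → esi=19^19=0
sub edi, ecx → edi=(-68)-1=-69
sub ecx, 1 → ecx=1-1=0
cmp ecx, 0  (cmp 0,0)
jg loop: not taken
and edi, esi → edi=(-69)&0=0
halt.
Total executed instructions: 29.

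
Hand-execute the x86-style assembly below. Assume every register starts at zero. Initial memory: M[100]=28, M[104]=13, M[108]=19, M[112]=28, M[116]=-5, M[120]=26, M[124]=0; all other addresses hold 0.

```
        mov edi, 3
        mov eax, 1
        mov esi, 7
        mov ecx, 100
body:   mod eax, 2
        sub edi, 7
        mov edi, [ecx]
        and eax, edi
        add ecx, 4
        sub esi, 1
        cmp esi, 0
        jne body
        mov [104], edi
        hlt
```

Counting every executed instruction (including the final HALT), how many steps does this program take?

after mov edi, 3: edi=3
after mov eax, 1: eax=1
after mov esi, 7: esi=7
after mov ecx, 100: ecx=100
after mod eax, 2: eax=1%2=1
after sub edi, 7: edi=3-7=-4
after mov edi, [ecx]: edi=M[100]=28
after and eax, edi: eax=1&28=0
after add ecx, 4: ecx=100+4=104
after sub esi, 1: esi=7-1=6
cmp esi, 0  (cmp 6,0)
jne body: taken
after mod eax, 2: eax=0%2=0
after sub edi, 7: edi=28-7=21
after mov edi, [ecx]: edi=M[104]=13
after and eax, edi: eax=0&13=0
after add ecx, 4: ecx=104+4=108
after sub esi, 1: esi=6-1=5
cmp esi, 0  (cmp 5,0)
jne body: taken
after mod eax, 2: eax=0%2=0
after sub edi, 7: edi=13-7=6
after mov edi, [ecx]: edi=M[108]=19
after and eax, edi: eax=0&19=0
after add ecx, 4: ecx=108+4=112
after sub esi, 1: esi=5-1=4
cmp esi, 0  (cmp 4,0)
jne body: taken
after mod eax, 2: eax=0%2=0
after sub edi, 7: edi=19-7=12
after mov edi, [ecx]: edi=M[112]=28
after and eax, edi: eax=0&28=0
after add ecx, 4: ecx=112+4=116
after sub esi, 1: esi=4-1=3
cmp esi, 0  (cmp 3,0)
jne body: taken
after mod eax, 2: eax=0%2=0
after sub edi, 7: edi=28-7=21
after mov edi, [ecx]: edi=M[116]=-5
after and eax, edi: eax=0&(-5)=0
after add ecx, 4: ecx=116+4=120
after sub esi, 1: esi=3-1=2
cmp esi, 0  (cmp 2,0)
jne body: taken
after mod eax, 2: eax=0%2=0
after sub edi, 7: edi=(-5)-7=-12
after mov edi, [ecx]: edi=M[120]=26
after and eax, edi: eax=0&26=0
after add ecx, 4: ecx=120+4=124
after sub esi, 1: esi=2-1=1
cmp esi, 0  (cmp 1,0)
jne body: taken
after mod eax, 2: eax=0%2=0
after sub edi, 7: edi=26-7=19
after mov edi, [ecx]: edi=M[124]=0
after and eax, edi: eax=0&0=0
after add ecx, 4: ecx=124+4=128
after sub esi, 1: esi=1-1=0
cmp esi, 0  (cmp 0,0)
jne body: not taken
mov [104], edi → M[104]=0
halt.
Total executed instructions: 62.

62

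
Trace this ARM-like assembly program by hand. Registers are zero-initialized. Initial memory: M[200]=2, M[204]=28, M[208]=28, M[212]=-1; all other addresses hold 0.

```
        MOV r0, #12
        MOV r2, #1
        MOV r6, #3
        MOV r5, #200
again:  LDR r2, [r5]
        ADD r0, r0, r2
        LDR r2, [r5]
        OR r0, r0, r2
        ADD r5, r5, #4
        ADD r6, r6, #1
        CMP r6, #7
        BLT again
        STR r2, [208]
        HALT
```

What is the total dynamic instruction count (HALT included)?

38

MOV r0, #12 → r0=12
MOV r2, #1 → r2=1
MOV r6, #3 → r6=3
MOV r5, #200 → r5=200
LDR r2, [r5] → r2=M[200]=2
ADD r0, r0, r2 → r0=12+2=14
LDR r2, [r5] → r2=M[200]=2
OR r0, r0, r2 → r0=14|2=14
ADD r5, r5, #4 → r5=200+4=204
ADD r6, r6, #1 → r6=3+1=4
CMP r6, #7  (cmp 4,7)
BLT again: taken
LDR r2, [r5] → r2=M[204]=28
ADD r0, r0, r2 → r0=14+28=42
LDR r2, [r5] → r2=M[204]=28
OR r0, r0, r2 → r0=42|28=62
ADD r5, r5, #4 → r5=204+4=208
ADD r6, r6, #1 → r6=4+1=5
CMP r6, #7  (cmp 5,7)
BLT again: taken
LDR r2, [r5] → r2=M[208]=28
ADD r0, r0, r2 → r0=62+28=90
LDR r2, [r5] → r2=M[208]=28
OR r0, r0, r2 → r0=90|28=94
ADD r5, r5, #4 → r5=208+4=212
ADD r6, r6, #1 → r6=5+1=6
CMP r6, #7  (cmp 6,7)
BLT again: taken
LDR r2, [r5] → r2=M[212]=-1
ADD r0, r0, r2 → r0=94+(-1)=93
LDR r2, [r5] → r2=M[212]=-1
OR r0, r0, r2 → r0=93|(-1)=-1
ADD r5, r5, #4 → r5=212+4=216
ADD r6, r6, #1 → r6=6+1=7
CMP r6, #7  (cmp 7,7)
BLT again: not taken
STR r2, [208] → M[208]=-1
halt.
Total executed instructions: 38.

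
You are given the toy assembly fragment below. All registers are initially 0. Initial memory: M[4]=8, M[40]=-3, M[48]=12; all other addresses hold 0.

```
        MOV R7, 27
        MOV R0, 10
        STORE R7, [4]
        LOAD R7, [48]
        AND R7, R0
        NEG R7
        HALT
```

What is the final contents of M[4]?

after MOV R7, 27: R7=27
after MOV R0, 10: R0=10
STORE R7, [4] → M[4]=27
after LOAD R7, [48]: R7=M[48]=12
after AND R7, R0: R7=12&10=8
after NEG R7: R7=-(8)=-8
halt.

27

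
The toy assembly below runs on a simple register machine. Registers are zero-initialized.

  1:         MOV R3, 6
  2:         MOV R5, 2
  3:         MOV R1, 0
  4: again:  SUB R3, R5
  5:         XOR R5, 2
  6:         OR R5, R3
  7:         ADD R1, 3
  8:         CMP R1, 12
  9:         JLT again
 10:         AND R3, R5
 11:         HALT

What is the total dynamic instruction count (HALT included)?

29

MOV R3, 6 → R3=6
MOV R5, 2 → R5=2
MOV R1, 0 → R1=0
SUB R3, R5 → R3=6-2=4
XOR R5, 2 → R5=2^2=0
OR R5, R3 → R5=0|4=4
ADD R1, 3 → R1=0+3=3
CMP R1, 12  (cmp 3,12)
JLT again: taken
SUB R3, R5 → R3=4-4=0
XOR R5, 2 → R5=4^2=6
OR R5, R3 → R5=6|0=6
ADD R1, 3 → R1=3+3=6
CMP R1, 12  (cmp 6,12)
JLT again: taken
SUB R3, R5 → R3=0-6=-6
XOR R5, 2 → R5=6^2=4
OR R5, R3 → R5=4|(-6)=-2
ADD R1, 3 → R1=6+3=9
CMP R1, 12  (cmp 9,12)
JLT again: taken
SUB R3, R5 → R3=(-6)-(-2)=-4
XOR R5, 2 → R5=(-2)^2=-4
OR R5, R3 → R5=(-4)|(-4)=-4
ADD R1, 3 → R1=9+3=12
CMP R1, 12  (cmp 12,12)
JLT again: not taken
AND R3, R5 → R3=(-4)&(-4)=-4
halt.
Total executed instructions: 29.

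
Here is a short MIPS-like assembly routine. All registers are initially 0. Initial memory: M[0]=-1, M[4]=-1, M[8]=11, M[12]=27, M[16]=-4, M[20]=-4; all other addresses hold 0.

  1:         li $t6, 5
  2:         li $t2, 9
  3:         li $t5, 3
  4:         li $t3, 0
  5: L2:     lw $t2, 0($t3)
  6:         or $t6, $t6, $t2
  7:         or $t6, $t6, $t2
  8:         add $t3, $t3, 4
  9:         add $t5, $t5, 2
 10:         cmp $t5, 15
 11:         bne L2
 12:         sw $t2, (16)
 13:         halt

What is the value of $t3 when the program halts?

24

li $t6, 5 → $t6=5
li $t2, 9 → $t2=9
li $t5, 3 → $t5=3
li $t3, 0 → $t3=0
lw $t2, 0($t3) → $t2=M[0]=-1
or $t6, $t6, $t2 → $t6=5|(-1)=-1
or $t6, $t6, $t2 → $t6=(-1)|(-1)=-1
add $t3, $t3, 4 → $t3=0+4=4
add $t5, $t5, 2 → $t5=3+2=5
cmp $t5, 15  (cmp 5,15)
bne L2: taken
lw $t2, 0($t3) → $t2=M[4]=-1
or $t6, $t6, $t2 → $t6=(-1)|(-1)=-1
or $t6, $t6, $t2 → $t6=(-1)|(-1)=-1
add $t3, $t3, 4 → $t3=4+4=8
add $t5, $t5, 2 → $t5=5+2=7
cmp $t5, 15  (cmp 7,15)
bne L2: taken
lw $t2, 0($t3) → $t2=M[8]=11
or $t6, $t6, $t2 → $t6=(-1)|11=-1
or $t6, $t6, $t2 → $t6=(-1)|11=-1
add $t3, $t3, 4 → $t3=8+4=12
add $t5, $t5, 2 → $t5=7+2=9
cmp $t5, 15  (cmp 9,15)
bne L2: taken
lw $t2, 0($t3) → $t2=M[12]=27
or $t6, $t6, $t2 → $t6=(-1)|27=-1
or $t6, $t6, $t2 → $t6=(-1)|27=-1
add $t3, $t3, 4 → $t3=12+4=16
add $t5, $t5, 2 → $t5=9+2=11
cmp $t5, 15  (cmp 11,15)
bne L2: taken
lw $t2, 0($t3) → $t2=M[16]=-4
or $t6, $t6, $t2 → $t6=(-1)|(-4)=-1
or $t6, $t6, $t2 → $t6=(-1)|(-4)=-1
add $t3, $t3, 4 → $t3=16+4=20
add $t5, $t5, 2 → $t5=11+2=13
cmp $t5, 15  (cmp 13,15)
bne L2: taken
lw $t2, 0($t3) → $t2=M[20]=-4
or $t6, $t6, $t2 → $t6=(-1)|(-4)=-1
or $t6, $t6, $t2 → $t6=(-1)|(-4)=-1
add $t3, $t3, 4 → $t3=20+4=24
add $t5, $t5, 2 → $t5=13+2=15
cmp $t5, 15  (cmp 15,15)
bne L2: not taken
sw $t2, (16) → M[16]=-4
halt.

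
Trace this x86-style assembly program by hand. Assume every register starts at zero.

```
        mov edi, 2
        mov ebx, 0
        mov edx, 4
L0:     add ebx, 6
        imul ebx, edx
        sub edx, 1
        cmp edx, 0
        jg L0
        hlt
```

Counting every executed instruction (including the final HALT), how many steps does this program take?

after mov edi, 2: edi=2
after mov ebx, 0: ebx=0
after mov edx, 4: edx=4
after add ebx, 6: ebx=0+6=6
after imul ebx, edx: ebx=6*4=24
after sub edx, 1: edx=4-1=3
cmp edx, 0  (cmp 3,0)
jg L0: taken
after add ebx, 6: ebx=24+6=30
after imul ebx, edx: ebx=30*3=90
after sub edx, 1: edx=3-1=2
cmp edx, 0  (cmp 2,0)
jg L0: taken
after add ebx, 6: ebx=90+6=96
after imul ebx, edx: ebx=96*2=192
after sub edx, 1: edx=2-1=1
cmp edx, 0  (cmp 1,0)
jg L0: taken
after add ebx, 6: ebx=192+6=198
after imul ebx, edx: ebx=198*1=198
after sub edx, 1: edx=1-1=0
cmp edx, 0  (cmp 0,0)
jg L0: not taken
halt.
Total executed instructions: 24.

24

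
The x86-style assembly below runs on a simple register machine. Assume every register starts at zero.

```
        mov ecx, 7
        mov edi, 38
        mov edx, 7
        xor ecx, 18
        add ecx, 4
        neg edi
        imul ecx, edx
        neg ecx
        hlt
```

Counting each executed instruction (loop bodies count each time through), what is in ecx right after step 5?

ecx=7
edi=38
edx=7
ecx=7^18=21
ecx=21+4=25
After step 5: ecx = 25.

25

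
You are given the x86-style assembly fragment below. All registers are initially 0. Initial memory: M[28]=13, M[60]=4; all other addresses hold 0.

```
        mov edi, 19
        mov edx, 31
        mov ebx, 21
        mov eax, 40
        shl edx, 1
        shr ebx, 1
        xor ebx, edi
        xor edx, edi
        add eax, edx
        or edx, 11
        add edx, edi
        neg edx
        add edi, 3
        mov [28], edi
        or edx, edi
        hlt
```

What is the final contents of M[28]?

edi=19
edx=31
ebx=21
eax=40
edx=31<<1=62
ebx=21>>1=10
ebx=10^19=25
edx=62^19=45
eax=40+45=85
edx=45|11=47
edx=47+19=66
edx=-(66)=-66
edi=19+3=22
mov [28], edi → M[28]=22
edx=(-66)|22=-66
halt.

22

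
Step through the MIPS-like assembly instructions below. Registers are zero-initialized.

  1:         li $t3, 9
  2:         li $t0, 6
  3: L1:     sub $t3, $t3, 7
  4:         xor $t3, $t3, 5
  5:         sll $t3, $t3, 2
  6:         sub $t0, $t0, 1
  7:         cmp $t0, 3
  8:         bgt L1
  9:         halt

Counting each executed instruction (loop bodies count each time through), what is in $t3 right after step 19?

$t3=9
$t0=6
$t3=9-7=2
$t3=2^5=7
$t3=7<<2=28
$t0=6-1=5
cmp $t0, 3  (cmp 5,3)
bgt L1: taken
$t3=28-7=21
$t3=21^5=16
$t3=16<<2=64
$t0=5-1=4
cmp $t0, 3  (cmp 4,3)
bgt L1: taken
$t3=64-7=57
$t3=57^5=60
$t3=60<<2=240
$t0=4-1=3
cmp $t0, 3  (cmp 3,3)
After step 19: $t3 = 240.

240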